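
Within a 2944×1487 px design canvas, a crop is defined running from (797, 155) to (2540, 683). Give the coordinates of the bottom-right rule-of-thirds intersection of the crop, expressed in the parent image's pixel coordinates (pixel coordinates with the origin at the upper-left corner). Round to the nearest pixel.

(1959, 507)

Crop width = 2540 − 797 = 1743 px; one third is 581.00 px.
Crop height = 683 − 155 = 528 px; one third is 176.00 px.
The bottom-right point is two-thirds across and two-thirds down within the crop:
x = 797 + 2 × 581.00 ≈ 1959; y = 155 + 2 × 176.00 ≈ 507.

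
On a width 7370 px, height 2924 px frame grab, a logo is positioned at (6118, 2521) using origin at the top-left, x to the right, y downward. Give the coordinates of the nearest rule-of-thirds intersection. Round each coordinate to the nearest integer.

(4913, 1949)

Third lines: x ∈ {2457, 4913}, y ∈ {975, 1949}.
6118 is closer to x = 4913; 2521 is closer to y = 1949.
So the nearest intersection is the lower-right power point.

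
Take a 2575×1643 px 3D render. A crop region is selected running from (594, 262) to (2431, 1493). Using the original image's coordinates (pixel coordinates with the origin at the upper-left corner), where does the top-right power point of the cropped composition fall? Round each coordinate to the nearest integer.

Crop width = 2431 − 594 = 1837 px; one third is 612.33 px.
Crop height = 1493 − 262 = 1231 px; one third is 410.33 px.
The top-right point is two-thirds across and one-third down within the crop:
x = 594 + 2 × 612.33 ≈ 1819; y = 262 + 1 × 410.33 ≈ 672.

x = 1819 px, y = 672 px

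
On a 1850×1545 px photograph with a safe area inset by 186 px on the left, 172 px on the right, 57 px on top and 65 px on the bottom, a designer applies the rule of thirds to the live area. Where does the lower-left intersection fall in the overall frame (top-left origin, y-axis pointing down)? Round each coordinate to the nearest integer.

Content width = 1850 − 186 − 172 = 1492 px; content height = 1545 − 57 − 65 = 1423 px.
Lower-left is one-third across and two-thirds down within the live area.
x = 186 + 1 × 1492/3 = 186 + 497.33 ≈ 683
y = 57 + 2 × 1423/3 = 57 + 948.67 ≈ 1006

(683, 1006)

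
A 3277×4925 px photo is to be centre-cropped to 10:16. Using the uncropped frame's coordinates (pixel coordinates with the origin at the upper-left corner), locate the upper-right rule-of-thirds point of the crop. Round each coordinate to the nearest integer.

x = 2152 px, y = 1642 px

3277/4925 > 10/16, so the 10:16 crop keeps the full height 4925 and trims width to 4925 × 10/16 = 3078.12 px.
Left offset = (3277 − 3078.12)/2 = 99.44 px; top offset = 0.
Upper-right is two-thirds across and one-third down within the crop:
x = 99.44 + 2 × 3078.12/3 ≈ 2152; y = 0.00 + 1 × 4925.00/3 ≈ 1642.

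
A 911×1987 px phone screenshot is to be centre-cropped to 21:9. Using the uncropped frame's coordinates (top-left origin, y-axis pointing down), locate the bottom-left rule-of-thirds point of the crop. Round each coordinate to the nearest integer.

x = 304 px, y = 1059 px

911/1987 < 21/9, so the 21:9 crop keeps the full width 911 and trims height to 911 × 9/21 = 390.43 px.
Top offset = (1987 − 390.43)/2 = 798.29 px; left offset = 0.
Bottom-left is one-third across and two-thirds down within the crop:
x = 0.00 + 1 × 911.00/3 ≈ 304; y = 798.29 + 2 × 390.43/3 ≈ 1059.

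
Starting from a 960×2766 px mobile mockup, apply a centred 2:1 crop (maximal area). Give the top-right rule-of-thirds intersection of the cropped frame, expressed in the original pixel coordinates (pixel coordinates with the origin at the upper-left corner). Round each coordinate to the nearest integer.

x = 640 px, y = 1303 px

960/2766 < 2/1, so the 2:1 crop keeps the full width 960 and trims height to 960 × 1/2 = 480.00 px.
Top offset = (2766 − 480.00)/2 = 1143.00 px; left offset = 0.
Top-right is two-thirds across and one-third down within the crop:
x = 0.00 + 2 × 960.00/3 ≈ 640; y = 1143.00 + 1 × 480.00/3 ≈ 1303.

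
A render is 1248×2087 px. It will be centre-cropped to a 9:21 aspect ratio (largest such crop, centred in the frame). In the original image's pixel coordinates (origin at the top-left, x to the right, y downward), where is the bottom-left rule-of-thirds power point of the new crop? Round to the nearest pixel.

(475, 1391)

1248/2087 > 9/21, so the 9:21 crop keeps the full height 2087 and trims width to 2087 × 9/21 = 894.43 px.
Left offset = (1248 − 894.43)/2 = 176.79 px; top offset = 0.
Bottom-left is one-third across and two-thirds down within the crop:
x = 176.79 + 1 × 894.43/3 ≈ 475; y = 0.00 + 2 × 2087.00/3 ≈ 1391.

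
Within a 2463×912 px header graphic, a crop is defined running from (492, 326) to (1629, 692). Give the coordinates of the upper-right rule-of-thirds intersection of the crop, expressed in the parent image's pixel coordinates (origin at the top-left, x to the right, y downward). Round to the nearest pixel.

Crop width = 1629 − 492 = 1137 px; one third is 379.00 px.
Crop height = 692 − 326 = 366 px; one third is 122.00 px.
The upper-right point is two-thirds across and one-third down within the crop:
x = 492 + 2 × 379.00 ≈ 1250; y = 326 + 1 × 122.00 ≈ 448.

(1250, 448)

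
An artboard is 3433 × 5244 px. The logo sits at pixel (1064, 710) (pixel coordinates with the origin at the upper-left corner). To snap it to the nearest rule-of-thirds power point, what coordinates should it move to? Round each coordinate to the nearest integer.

(1144, 1748)

Third lines: x ∈ {1144, 2289}, y ∈ {1748, 3496}.
1064 is closer to x = 1144; 710 is closer to y = 1748.
So the nearest intersection is the upper-left power point.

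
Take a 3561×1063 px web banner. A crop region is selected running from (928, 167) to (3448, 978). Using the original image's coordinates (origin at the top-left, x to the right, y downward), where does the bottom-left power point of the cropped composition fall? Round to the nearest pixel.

Crop width = 3448 − 928 = 2520 px; one third is 840.00 px.
Crop height = 978 − 167 = 811 px; one third is 270.33 px.
The bottom-left point is one-third across and two-thirds down within the crop:
x = 928 + 1 × 840.00 ≈ 1768; y = 167 + 2 × 270.33 ≈ 708.

(1768, 708)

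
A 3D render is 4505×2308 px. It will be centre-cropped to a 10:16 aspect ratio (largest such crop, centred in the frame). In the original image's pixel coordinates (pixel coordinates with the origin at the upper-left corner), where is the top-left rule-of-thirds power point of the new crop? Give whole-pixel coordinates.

x = 2012 px, y = 769 px

4505/2308 > 10/16, so the 10:16 crop keeps the full height 2308 and trims width to 2308 × 10/16 = 1442.50 px.
Left offset = (4505 − 1442.50)/2 = 1531.25 px; top offset = 0.
Top-left is one-third across and one-third down within the crop:
x = 1531.25 + 1 × 1442.50/3 ≈ 2012; y = 0.00 + 1 × 2308.00/3 ≈ 769.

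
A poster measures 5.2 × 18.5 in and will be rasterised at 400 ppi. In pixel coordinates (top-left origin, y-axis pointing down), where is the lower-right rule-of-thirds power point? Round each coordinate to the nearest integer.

(1387, 4933)

In pixels the canvas is 5.2 × 400 = 2080 wide and 18.5 × 400 = 7400 tall.
The lower-right point is two-thirds across and two-thirds down:
x = 2 × 2080/3 ≈ 1387; y = 2 × 7400/3 ≈ 4933.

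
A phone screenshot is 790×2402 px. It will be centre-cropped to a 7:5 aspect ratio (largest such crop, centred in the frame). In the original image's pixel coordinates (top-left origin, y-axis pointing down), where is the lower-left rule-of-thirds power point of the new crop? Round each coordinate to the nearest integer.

790/2402 < 7/5, so the 7:5 crop keeps the full width 790 and trims height to 790 × 5/7 = 564.29 px.
Top offset = (2402 − 564.29)/2 = 918.86 px; left offset = 0.
Lower-left is one-third across and two-thirds down within the crop:
x = 0.00 + 1 × 790.00/3 ≈ 263; y = 918.86 + 2 × 564.29/3 ≈ 1295.

(263, 1295)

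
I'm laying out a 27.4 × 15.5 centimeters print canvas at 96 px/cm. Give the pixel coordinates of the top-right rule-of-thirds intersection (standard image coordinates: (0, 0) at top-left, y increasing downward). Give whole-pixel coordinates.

In pixels the canvas is 27.4 × 96 = 2630.4 wide and 15.5 × 96 = 1488 tall.
The top-right point is two-thirds across and one-third down:
x = 2 × 2630.4/3 ≈ 1754; y = 1 × 1488/3 ≈ 496.

(1754, 496)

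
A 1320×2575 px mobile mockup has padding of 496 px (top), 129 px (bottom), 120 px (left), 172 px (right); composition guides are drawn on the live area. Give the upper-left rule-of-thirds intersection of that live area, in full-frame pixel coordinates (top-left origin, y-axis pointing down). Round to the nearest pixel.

Content width = 1320 − 120 − 172 = 1028 px; content height = 2575 − 496 − 129 = 1950 px.
Upper-left is one-third across and one-third down within the live area.
x = 120 + 1 × 1028/3 = 120 + 342.67 ≈ 463
y = 496 + 1 × 1950/3 = 496 + 650.00 ≈ 1146

x = 463 px, y = 1146 px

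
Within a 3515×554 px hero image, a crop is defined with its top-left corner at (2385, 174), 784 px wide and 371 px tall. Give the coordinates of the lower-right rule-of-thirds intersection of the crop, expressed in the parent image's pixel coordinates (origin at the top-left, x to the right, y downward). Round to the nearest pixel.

One third of the crop width 784 is 261.33 px.
One third of the crop height 371 is 123.67 px.
The lower-right point is two-thirds across and two-thirds down within the crop:
x = 2385 + 2 × 261.33 ≈ 2908; y = 174 + 2 × 123.67 ≈ 421.

(2908, 421)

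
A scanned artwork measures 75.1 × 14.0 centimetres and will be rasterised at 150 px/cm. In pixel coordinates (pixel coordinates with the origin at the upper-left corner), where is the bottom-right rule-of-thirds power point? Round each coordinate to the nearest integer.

(7510, 1400)

In pixels the canvas is 75.1 × 150 = 11265 wide and 14.0 × 150 = 2100 tall.
The bottom-right point is two-thirds across and two-thirds down:
x = 2 × 11265/3 ≈ 7510; y = 2 × 2100/3 ≈ 1400.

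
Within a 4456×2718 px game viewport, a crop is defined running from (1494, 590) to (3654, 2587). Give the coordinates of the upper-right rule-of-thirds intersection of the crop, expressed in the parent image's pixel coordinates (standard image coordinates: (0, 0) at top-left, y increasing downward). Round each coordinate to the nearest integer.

(2934, 1256)

Crop width = 3654 − 1494 = 2160 px; one third is 720.00 px.
Crop height = 2587 − 590 = 1997 px; one third is 665.67 px.
The upper-right point is two-thirds across and one-third down within the crop:
x = 1494 + 2 × 720.00 ≈ 2934; y = 590 + 1 × 665.67 ≈ 1256.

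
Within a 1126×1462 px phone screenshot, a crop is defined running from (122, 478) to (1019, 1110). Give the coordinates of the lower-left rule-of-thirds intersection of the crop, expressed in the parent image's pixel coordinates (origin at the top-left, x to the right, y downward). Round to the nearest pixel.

Crop width = 1019 − 122 = 897 px; one third is 299.00 px.
Crop height = 1110 − 478 = 632 px; one third is 210.67 px.
The lower-left point is one-third across and two-thirds down within the crop:
x = 122 + 1 × 299.00 ≈ 421; y = 478 + 2 × 210.67 ≈ 899.

(421, 899)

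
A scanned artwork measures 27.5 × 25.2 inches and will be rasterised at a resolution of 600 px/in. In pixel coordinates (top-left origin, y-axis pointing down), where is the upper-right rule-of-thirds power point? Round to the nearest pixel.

x = 11000 px, y = 5040 px

In pixels the canvas is 27.5 × 600 = 16500 wide and 25.2 × 600 = 15120 tall.
The upper-right point is two-thirds across and one-third down:
x = 2 × 16500/3 ≈ 11000; y = 1 × 15120/3 ≈ 5040.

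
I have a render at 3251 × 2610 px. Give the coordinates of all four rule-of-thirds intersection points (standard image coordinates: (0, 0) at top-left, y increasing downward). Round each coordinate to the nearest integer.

One third of 3251 is 1083.67; one third of 2610 is 870.
Vertical third lines at x = 1084 and x = 2167; horizontal third lines at y = 870 and y = 1740.

(1084, 870), (2167, 870), (1084, 1740), (2167, 1740)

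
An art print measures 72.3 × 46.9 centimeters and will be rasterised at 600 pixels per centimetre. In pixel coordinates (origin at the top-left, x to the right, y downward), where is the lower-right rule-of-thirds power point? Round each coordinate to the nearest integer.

x = 28920 px, y = 18760 px

In pixels the canvas is 72.3 × 600 = 43380 wide and 46.9 × 600 = 28140 tall.
The lower-right point is two-thirds across and two-thirds down:
x = 2 × 43380/3 ≈ 28920; y = 2 × 28140/3 ≈ 18760.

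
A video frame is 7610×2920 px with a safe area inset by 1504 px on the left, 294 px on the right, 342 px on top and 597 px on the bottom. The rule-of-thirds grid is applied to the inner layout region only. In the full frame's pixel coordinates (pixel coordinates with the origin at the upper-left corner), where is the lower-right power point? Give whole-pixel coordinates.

x = 5379 px, y = 1663 px

Content width = 7610 − 1504 − 294 = 5812 px; content height = 2920 − 342 − 597 = 1981 px.
Lower-right is two-thirds across and two-thirds down within the inner layout region.
x = 1504 + 2 × 5812/3 = 1504 + 3874.67 ≈ 5379
y = 342 + 2 × 1981/3 = 342 + 1320.67 ≈ 1663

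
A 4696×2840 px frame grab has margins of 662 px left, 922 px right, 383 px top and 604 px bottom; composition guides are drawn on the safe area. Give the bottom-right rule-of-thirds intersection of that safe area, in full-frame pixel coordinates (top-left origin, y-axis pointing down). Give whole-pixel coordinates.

Content width = 4696 − 662 − 922 = 3112 px; content height = 2840 − 383 − 604 = 1853 px.
Bottom-right is two-thirds across and two-thirds down within the safe area.
x = 662 + 2 × 3112/3 = 662 + 2074.67 ≈ 2737
y = 383 + 2 × 1853/3 = 383 + 1235.33 ≈ 1618

x = 2737 px, y = 1618 px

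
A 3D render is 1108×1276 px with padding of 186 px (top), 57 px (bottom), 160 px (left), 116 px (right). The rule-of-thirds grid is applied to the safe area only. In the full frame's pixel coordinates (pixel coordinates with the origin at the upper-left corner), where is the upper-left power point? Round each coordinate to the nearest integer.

Content width = 1108 − 160 − 116 = 832 px; content height = 1276 − 186 − 57 = 1033 px.
Upper-left is one-third across and one-third down within the safe area.
x = 160 + 1 × 832/3 = 160 + 277.33 ≈ 437
y = 186 + 1 × 1033/3 = 186 + 344.33 ≈ 530

(437, 530)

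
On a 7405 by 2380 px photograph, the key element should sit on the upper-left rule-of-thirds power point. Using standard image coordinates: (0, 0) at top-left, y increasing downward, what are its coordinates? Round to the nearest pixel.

x = 2468 px, y = 793 px

The upper-left point sits one-third of the way across and one-third of the way down.
x = 1 × 7405/3 ≈ 2468; y = 1 × 2380/3 ≈ 793.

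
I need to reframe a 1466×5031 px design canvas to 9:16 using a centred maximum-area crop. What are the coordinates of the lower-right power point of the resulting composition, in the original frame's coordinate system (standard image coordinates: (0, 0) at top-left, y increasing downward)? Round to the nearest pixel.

(977, 2950)

1466/5031 < 9/16, so the 9:16 crop keeps the full width 1466 and trims height to 1466 × 16/9 = 2606.22 px.
Top offset = (5031 − 2606.22)/2 = 1212.39 px; left offset = 0.
Lower-right is two-thirds across and two-thirds down within the crop:
x = 0.00 + 2 × 1466.00/3 ≈ 977; y = 1212.39 + 2 × 2606.22/3 ≈ 2950.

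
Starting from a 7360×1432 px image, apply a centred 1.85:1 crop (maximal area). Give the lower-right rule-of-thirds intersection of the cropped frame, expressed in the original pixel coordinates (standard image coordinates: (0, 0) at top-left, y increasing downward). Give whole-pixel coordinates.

(4122, 955)

7360/1432 > 1.85/1, so the 1.85:1 crop keeps the full height 1432 and trims width to 1432 × 1.85/1 = 2649.20 px.
Left offset = (7360 − 2649.20)/2 = 2355.40 px; top offset = 0.
Lower-right is two-thirds across and two-thirds down within the crop:
x = 2355.40 + 2 × 2649.20/3 ≈ 4122; y = 0.00 + 2 × 1432.00/3 ≈ 955.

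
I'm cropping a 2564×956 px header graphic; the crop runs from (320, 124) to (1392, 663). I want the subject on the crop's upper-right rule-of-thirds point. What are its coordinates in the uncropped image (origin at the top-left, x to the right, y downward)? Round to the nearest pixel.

(1035, 304)

Crop width = 1392 − 320 = 1072 px; one third is 357.33 px.
Crop height = 663 − 124 = 539 px; one third is 179.67 px.
The upper-right point is two-thirds across and one-third down within the crop:
x = 320 + 2 × 357.33 ≈ 1035; y = 124 + 1 × 179.67 ≈ 304.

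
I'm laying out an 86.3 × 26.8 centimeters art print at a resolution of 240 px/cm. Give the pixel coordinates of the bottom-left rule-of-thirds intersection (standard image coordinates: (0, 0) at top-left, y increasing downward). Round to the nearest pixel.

(6904, 4288)

In pixels the canvas is 86.3 × 240 = 20712 wide and 26.8 × 240 = 6432 tall.
The bottom-left point is one-third across and two-thirds down:
x = 1 × 20712/3 ≈ 6904; y = 2 × 6432/3 ≈ 4288.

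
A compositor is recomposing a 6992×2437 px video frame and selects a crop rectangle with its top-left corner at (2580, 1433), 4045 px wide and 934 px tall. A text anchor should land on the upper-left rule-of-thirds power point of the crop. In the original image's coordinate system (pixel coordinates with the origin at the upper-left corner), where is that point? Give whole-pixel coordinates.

One third of the crop width 4045 is 1348.33 px.
One third of the crop height 934 is 311.33 px.
The upper-left point is one-third across and one-third down within the crop:
x = 2580 + 1 × 1348.33 ≈ 3928; y = 1433 + 1 × 311.33 ≈ 1744.

(3928, 1744)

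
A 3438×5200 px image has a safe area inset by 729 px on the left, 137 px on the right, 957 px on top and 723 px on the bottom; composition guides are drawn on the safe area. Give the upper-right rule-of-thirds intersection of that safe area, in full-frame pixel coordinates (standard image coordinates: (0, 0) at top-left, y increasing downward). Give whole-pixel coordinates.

Content width = 3438 − 729 − 137 = 2572 px; content height = 5200 − 957 − 723 = 3520 px.
Upper-right is two-thirds across and one-third down within the safe area.
x = 729 + 2 × 2572/3 = 729 + 1714.67 ≈ 2444
y = 957 + 1 × 3520/3 = 957 + 1173.33 ≈ 2130

x = 2444 px, y = 2130 px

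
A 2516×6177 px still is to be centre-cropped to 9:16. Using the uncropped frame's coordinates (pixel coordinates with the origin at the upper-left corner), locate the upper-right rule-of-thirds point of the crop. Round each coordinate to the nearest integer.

(1677, 2343)

2516/6177 < 9/16, so the 9:16 crop keeps the full width 2516 and trims height to 2516 × 16/9 = 4472.89 px.
Top offset = (6177 − 4472.89)/2 = 852.06 px; left offset = 0.
Upper-right is two-thirds across and one-third down within the crop:
x = 0.00 + 2 × 2516.00/3 ≈ 1677; y = 852.06 + 1 × 4472.89/3 ≈ 2343.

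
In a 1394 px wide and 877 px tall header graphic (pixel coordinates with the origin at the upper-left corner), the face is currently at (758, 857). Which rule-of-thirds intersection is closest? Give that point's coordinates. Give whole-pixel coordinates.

x = 929 px, y = 585 px

Third lines: x ∈ {465, 929}, y ∈ {292, 585}.
758 is closer to x = 929; 857 is closer to y = 585.
So the nearest intersection is the lower-right power point.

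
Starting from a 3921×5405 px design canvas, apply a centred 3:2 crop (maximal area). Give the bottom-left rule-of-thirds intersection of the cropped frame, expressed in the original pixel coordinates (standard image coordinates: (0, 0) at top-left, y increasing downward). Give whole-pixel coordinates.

3921/5405 < 3/2, so the 3:2 crop keeps the full width 3921 and trims height to 3921 × 2/3 = 2614.00 px.
Top offset = (5405 − 2614.00)/2 = 1395.50 px; left offset = 0.
Bottom-left is one-third across and two-thirds down within the crop:
x = 0.00 + 1 × 3921.00/3 ≈ 1307; y = 1395.50 + 2 × 2614.00/3 ≈ 3138.

x = 1307 px, y = 3138 px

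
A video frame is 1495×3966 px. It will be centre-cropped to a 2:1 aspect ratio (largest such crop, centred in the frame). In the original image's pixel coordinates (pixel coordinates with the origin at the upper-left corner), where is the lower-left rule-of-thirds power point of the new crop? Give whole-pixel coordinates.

(498, 2108)

1495/3966 < 2/1, so the 2:1 crop keeps the full width 1495 and trims height to 1495 × 1/2 = 747.50 px.
Top offset = (3966 − 747.50)/2 = 1609.25 px; left offset = 0.
Lower-left is one-third across and two-thirds down within the crop:
x = 0.00 + 1 × 1495.00/3 ≈ 498; y = 1609.25 + 2 × 747.50/3 ≈ 2108.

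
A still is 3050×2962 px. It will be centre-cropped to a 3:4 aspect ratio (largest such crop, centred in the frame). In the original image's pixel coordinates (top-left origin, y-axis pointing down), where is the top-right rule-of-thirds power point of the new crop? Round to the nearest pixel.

3050/2962 > 3/4, so the 3:4 crop keeps the full height 2962 and trims width to 2962 × 3/4 = 2221.50 px.
Left offset = (3050 − 2221.50)/2 = 414.25 px; top offset = 0.
Top-right is two-thirds across and one-third down within the crop:
x = 414.25 + 2 × 2221.50/3 ≈ 1895; y = 0.00 + 1 × 2962.00/3 ≈ 987.

x = 1895 px, y = 987 px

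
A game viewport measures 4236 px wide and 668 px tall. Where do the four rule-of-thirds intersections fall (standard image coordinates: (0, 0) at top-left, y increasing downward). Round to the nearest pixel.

One third of 4236 is 1412; one third of 668 is 222.67.
Vertical third lines at x = 1412 and x = 2824; horizontal third lines at y = 223 and y = 445.

(1412, 223), (2824, 223), (1412, 445), (2824, 445)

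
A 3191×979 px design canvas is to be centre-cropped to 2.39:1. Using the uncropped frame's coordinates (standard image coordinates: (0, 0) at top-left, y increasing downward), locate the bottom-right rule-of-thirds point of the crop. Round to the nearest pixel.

(1985, 653)

3191/979 > 2.39/1, so the 2.39:1 crop keeps the full height 979 and trims width to 979 × 2.39/1 = 2339.81 px.
Left offset = (3191 − 2339.81)/2 = 425.60 px; top offset = 0.
Bottom-right is two-thirds across and two-thirds down within the crop:
x = 425.60 + 2 × 2339.81/3 ≈ 1985; y = 0.00 + 2 × 979.00/3 ≈ 653.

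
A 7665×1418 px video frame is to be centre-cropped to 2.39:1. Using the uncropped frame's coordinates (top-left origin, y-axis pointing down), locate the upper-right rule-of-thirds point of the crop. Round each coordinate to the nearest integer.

7665/1418 > 2.39/1, so the 2.39:1 crop keeps the full height 1418 and trims width to 1418 × 2.39/1 = 3389.02 px.
Left offset = (7665 − 3389.02)/2 = 2137.99 px; top offset = 0.
Upper-right is two-thirds across and one-third down within the crop:
x = 2137.99 + 2 × 3389.02/3 ≈ 4397; y = 0.00 + 1 × 1418.00/3 ≈ 473.

(4397, 473)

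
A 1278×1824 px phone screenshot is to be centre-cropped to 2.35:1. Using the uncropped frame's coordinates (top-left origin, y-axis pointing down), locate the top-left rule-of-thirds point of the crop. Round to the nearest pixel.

1278/1824 < 2.35/1, so the 2.35:1 crop keeps the full width 1278 and trims height to 1278 × 1/2.35 = 543.83 px.
Top offset = (1824 − 543.83)/2 = 640.09 px; left offset = 0.
Top-left is one-third across and one-third down within the crop:
x = 0.00 + 1 × 1278.00/3 ≈ 426; y = 640.09 + 1 × 543.83/3 ≈ 821.

x = 426 px, y = 821 px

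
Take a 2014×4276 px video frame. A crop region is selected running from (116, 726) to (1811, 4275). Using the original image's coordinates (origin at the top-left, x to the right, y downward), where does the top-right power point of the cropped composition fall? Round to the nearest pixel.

(1246, 1909)

Crop width = 1811 − 116 = 1695 px; one third is 565.00 px.
Crop height = 4275 − 726 = 3549 px; one third is 1183.00 px.
The top-right point is two-thirds across and one-third down within the crop:
x = 116 + 2 × 565.00 ≈ 1246; y = 726 + 1 × 1183.00 ≈ 1909.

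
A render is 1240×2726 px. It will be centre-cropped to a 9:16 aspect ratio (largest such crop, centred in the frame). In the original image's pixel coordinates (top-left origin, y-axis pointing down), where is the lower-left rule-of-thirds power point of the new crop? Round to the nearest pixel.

1240/2726 < 9/16, so the 9:16 crop keeps the full width 1240 and trims height to 1240 × 16/9 = 2204.44 px.
Top offset = (2726 − 2204.44)/2 = 260.78 px; left offset = 0.
Lower-left is one-third across and two-thirds down within the crop:
x = 0.00 + 1 × 1240.00/3 ≈ 413; y = 260.78 + 2 × 2204.44/3 ≈ 1730.

x = 413 px, y = 1730 px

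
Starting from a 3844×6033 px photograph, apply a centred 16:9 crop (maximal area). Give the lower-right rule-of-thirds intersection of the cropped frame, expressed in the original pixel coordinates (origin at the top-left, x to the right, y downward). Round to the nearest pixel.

(2563, 3377)

3844/6033 < 16/9, so the 16:9 crop keeps the full width 3844 and trims height to 3844 × 9/16 = 2162.25 px.
Top offset = (6033 − 2162.25)/2 = 1935.38 px; left offset = 0.
Lower-right is two-thirds across and two-thirds down within the crop:
x = 0.00 + 2 × 3844.00/3 ≈ 2563; y = 1935.38 + 2 × 2162.25/3 ≈ 3377.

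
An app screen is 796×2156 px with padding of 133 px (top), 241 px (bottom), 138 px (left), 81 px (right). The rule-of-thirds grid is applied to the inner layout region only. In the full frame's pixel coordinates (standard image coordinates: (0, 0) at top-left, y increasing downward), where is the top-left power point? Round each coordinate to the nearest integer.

(330, 727)

Content width = 796 − 138 − 81 = 577 px; content height = 2156 − 133 − 241 = 1782 px.
Top-left is one-third across and one-third down within the inner layout region.
x = 138 + 1 × 577/3 = 138 + 192.33 ≈ 330
y = 133 + 1 × 1782/3 = 133 + 594.00 ≈ 727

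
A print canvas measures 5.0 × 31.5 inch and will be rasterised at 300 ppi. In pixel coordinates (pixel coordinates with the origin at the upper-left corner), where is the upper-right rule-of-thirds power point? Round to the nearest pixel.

In pixels the canvas is 5.0 × 300 = 1500 wide and 31.5 × 300 = 9450 tall.
The upper-right point is two-thirds across and one-third down:
x = 2 × 1500/3 ≈ 1000; y = 1 × 9450/3 ≈ 3150.

x = 1000 px, y = 3150 px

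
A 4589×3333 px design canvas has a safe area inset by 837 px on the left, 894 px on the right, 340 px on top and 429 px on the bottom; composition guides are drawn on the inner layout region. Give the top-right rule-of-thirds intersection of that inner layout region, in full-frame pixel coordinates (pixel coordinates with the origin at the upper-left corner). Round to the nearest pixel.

Content width = 4589 − 837 − 894 = 2858 px; content height = 3333 − 340 − 429 = 2564 px.
Top-right is two-thirds across and one-third down within the inner layout region.
x = 837 + 2 × 2858/3 = 837 + 1905.33 ≈ 2742
y = 340 + 1 × 2564/3 = 340 + 854.67 ≈ 1195

(2742, 1195)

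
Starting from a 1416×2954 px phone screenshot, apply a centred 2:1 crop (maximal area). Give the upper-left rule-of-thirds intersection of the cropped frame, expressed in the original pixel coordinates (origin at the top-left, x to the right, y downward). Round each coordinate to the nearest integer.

x = 472 px, y = 1359 px

1416/2954 < 2/1, so the 2:1 crop keeps the full width 1416 and trims height to 1416 × 1/2 = 708.00 px.
Top offset = (2954 − 708.00)/2 = 1123.00 px; left offset = 0.
Upper-left is one-third across and one-third down within the crop:
x = 0.00 + 1 × 1416.00/3 ≈ 472; y = 1123.00 + 1 × 708.00/3 ≈ 1359.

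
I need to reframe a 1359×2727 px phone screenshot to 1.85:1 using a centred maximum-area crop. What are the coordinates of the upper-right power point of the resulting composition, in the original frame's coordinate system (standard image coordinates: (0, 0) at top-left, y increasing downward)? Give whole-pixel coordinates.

x = 906 px, y = 1241 px

1359/2727 < 1.85/1, so the 1.85:1 crop keeps the full width 1359 and trims height to 1359 × 1/1.85 = 734.59 px.
Top offset = (2727 − 734.59)/2 = 996.20 px; left offset = 0.
Upper-right is two-thirds across and one-third down within the crop:
x = 0.00 + 2 × 1359.00/3 ≈ 906; y = 996.20 + 1 × 734.59/3 ≈ 1241.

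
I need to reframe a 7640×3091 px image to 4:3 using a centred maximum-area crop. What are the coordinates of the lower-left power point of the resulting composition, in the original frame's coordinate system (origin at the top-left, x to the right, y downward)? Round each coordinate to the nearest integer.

(3133, 2061)

7640/3091 > 4/3, so the 4:3 crop keeps the full height 3091 and trims width to 3091 × 4/3 = 4121.33 px.
Left offset = (7640 − 4121.33)/2 = 1759.33 px; top offset = 0.
Lower-left is one-third across and two-thirds down within the crop:
x = 1759.33 + 1 × 4121.33/3 ≈ 3133; y = 0.00 + 2 × 3091.00/3 ≈ 2061.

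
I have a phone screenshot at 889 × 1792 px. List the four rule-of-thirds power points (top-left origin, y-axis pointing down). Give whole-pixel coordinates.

One third of 889 is 296.33; one third of 1792 is 597.33.
Vertical third lines at x = 296 and x = 593; horizontal third lines at y = 597 and y = 1195.

(296, 597), (593, 597), (296, 1195), (593, 1195)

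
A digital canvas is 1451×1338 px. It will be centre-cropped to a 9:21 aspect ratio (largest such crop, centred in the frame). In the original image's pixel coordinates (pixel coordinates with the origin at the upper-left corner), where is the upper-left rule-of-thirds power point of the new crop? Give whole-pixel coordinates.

(630, 446)

1451/1338 > 9/21, so the 9:21 crop keeps the full height 1338 and trims width to 1338 × 9/21 = 573.43 px.
Left offset = (1451 − 573.43)/2 = 438.79 px; top offset = 0.
Upper-left is one-third across and one-third down within the crop:
x = 438.79 + 1 × 573.43/3 ≈ 630; y = 0.00 + 1 × 1338.00/3 ≈ 446.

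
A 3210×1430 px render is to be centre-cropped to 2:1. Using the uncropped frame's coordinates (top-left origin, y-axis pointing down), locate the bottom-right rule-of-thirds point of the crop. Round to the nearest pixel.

3210/1430 > 2/1, so the 2:1 crop keeps the full height 1430 and trims width to 1430 × 2/1 = 2860.00 px.
Left offset = (3210 − 2860.00)/2 = 175.00 px; top offset = 0.
Bottom-right is two-thirds across and two-thirds down within the crop:
x = 175.00 + 2 × 2860.00/3 ≈ 2082; y = 0.00 + 2 × 1430.00/3 ≈ 953.

x = 2082 px, y = 953 px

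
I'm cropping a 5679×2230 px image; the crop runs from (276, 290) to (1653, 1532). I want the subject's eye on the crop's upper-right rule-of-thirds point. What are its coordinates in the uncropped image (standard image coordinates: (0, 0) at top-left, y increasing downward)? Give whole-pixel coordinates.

x = 1194 px, y = 704 px

Crop width = 1653 − 276 = 1377 px; one third is 459.00 px.
Crop height = 1532 − 290 = 1242 px; one third is 414.00 px.
The upper-right point is two-thirds across and one-third down within the crop:
x = 276 + 2 × 459.00 ≈ 1194; y = 290 + 1 × 414.00 ≈ 704.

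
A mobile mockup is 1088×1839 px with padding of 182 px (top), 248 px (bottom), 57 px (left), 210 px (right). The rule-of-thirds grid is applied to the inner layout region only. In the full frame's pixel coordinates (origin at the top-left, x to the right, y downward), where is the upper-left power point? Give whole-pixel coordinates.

Content width = 1088 − 57 − 210 = 821 px; content height = 1839 − 182 − 248 = 1409 px.
Upper-left is one-third across and one-third down within the inner layout region.
x = 57 + 1 × 821/3 = 57 + 273.67 ≈ 331
y = 182 + 1 × 1409/3 = 182 + 469.67 ≈ 652

(331, 652)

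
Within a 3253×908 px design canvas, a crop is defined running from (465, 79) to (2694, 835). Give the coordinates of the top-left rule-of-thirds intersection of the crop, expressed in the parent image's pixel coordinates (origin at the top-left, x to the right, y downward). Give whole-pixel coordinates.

Crop width = 2694 − 465 = 2229 px; one third is 743.00 px.
Crop height = 835 − 79 = 756 px; one third is 252.00 px.
The top-left point is one-third across and one-third down within the crop:
x = 465 + 1 × 743.00 ≈ 1208; y = 79 + 1 × 252.00 ≈ 331.

(1208, 331)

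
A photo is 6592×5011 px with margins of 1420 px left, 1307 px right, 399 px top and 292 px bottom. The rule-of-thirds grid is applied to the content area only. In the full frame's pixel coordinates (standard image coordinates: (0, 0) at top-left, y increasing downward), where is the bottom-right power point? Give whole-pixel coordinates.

x = 3997 px, y = 3279 px

Content width = 6592 − 1420 − 1307 = 3865 px; content height = 5011 − 399 − 292 = 4320 px.
Bottom-right is two-thirds across and two-thirds down within the content area.
x = 1420 + 2 × 3865/3 = 1420 + 2576.67 ≈ 3997
y = 399 + 2 × 4320/3 = 399 + 2880.00 ≈ 3279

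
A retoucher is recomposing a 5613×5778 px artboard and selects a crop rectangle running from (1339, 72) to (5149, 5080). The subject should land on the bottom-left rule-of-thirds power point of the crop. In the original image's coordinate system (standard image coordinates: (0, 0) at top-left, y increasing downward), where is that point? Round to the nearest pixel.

Crop width = 5149 − 1339 = 3810 px; one third is 1270.00 px.
Crop height = 5080 − 72 = 5008 px; one third is 1669.33 px.
The bottom-left point is one-third across and two-thirds down within the crop:
x = 1339 + 1 × 1270.00 ≈ 2609; y = 72 + 2 × 1669.33 ≈ 3411.

x = 2609 px, y = 3411 px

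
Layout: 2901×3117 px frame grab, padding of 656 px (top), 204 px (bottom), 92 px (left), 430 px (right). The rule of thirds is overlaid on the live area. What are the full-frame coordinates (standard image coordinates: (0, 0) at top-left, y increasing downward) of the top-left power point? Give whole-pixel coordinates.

Content width = 2901 − 92 − 430 = 2379 px; content height = 3117 − 656 − 204 = 2257 px.
Top-left is one-third across and one-third down within the live area.
x = 92 + 1 × 2379/3 = 92 + 793.00 ≈ 885
y = 656 + 1 × 2257/3 = 656 + 752.33 ≈ 1408

(885, 1408)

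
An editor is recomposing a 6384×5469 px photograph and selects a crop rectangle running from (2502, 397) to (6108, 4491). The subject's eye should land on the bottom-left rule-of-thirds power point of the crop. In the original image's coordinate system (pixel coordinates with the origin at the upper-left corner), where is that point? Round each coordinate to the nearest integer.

Crop width = 6108 − 2502 = 3606 px; one third is 1202.00 px.
Crop height = 4491 − 397 = 4094 px; one third is 1364.67 px.
The bottom-left point is one-third across and two-thirds down within the crop:
x = 2502 + 1 × 1202.00 ≈ 3704; y = 397 + 2 × 1364.67 ≈ 3126.

(3704, 3126)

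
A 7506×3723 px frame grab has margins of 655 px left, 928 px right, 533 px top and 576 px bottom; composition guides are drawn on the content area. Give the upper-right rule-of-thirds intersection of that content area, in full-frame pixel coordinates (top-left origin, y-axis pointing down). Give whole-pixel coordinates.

x = 4604 px, y = 1404 px

Content width = 7506 − 655 − 928 = 5923 px; content height = 3723 − 533 − 576 = 2614 px.
Upper-right is two-thirds across and one-third down within the content area.
x = 655 + 2 × 5923/3 = 655 + 3948.67 ≈ 4604
y = 533 + 1 × 2614/3 = 533 + 871.33 ≈ 1404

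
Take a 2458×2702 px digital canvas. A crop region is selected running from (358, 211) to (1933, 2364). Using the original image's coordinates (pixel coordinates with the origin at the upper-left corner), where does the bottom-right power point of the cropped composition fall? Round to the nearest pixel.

Crop width = 1933 − 358 = 1575 px; one third is 525.00 px.
Crop height = 2364 − 211 = 2153 px; one third is 717.67 px.
The bottom-right point is two-thirds across and two-thirds down within the crop:
x = 358 + 2 × 525.00 ≈ 1408; y = 211 + 2 × 717.67 ≈ 1646.

x = 1408 px, y = 1646 px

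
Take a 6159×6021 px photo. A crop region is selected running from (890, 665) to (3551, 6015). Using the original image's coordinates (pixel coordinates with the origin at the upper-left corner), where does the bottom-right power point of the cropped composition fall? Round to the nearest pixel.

Crop width = 3551 − 890 = 2661 px; one third is 887.00 px.
Crop height = 6015 − 665 = 5350 px; one third is 1783.33 px.
The bottom-right point is two-thirds across and two-thirds down within the crop:
x = 890 + 2 × 887.00 ≈ 2664; y = 665 + 2 × 1783.33 ≈ 4232.

(2664, 4232)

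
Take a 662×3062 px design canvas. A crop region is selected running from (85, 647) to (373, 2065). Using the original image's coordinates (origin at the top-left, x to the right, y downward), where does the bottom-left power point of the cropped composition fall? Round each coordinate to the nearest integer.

Crop width = 373 − 85 = 288 px; one third is 96.00 px.
Crop height = 2065 − 647 = 1418 px; one third is 472.67 px.
The bottom-left point is one-third across and two-thirds down within the crop:
x = 85 + 1 × 96.00 ≈ 181; y = 647 + 2 × 472.67 ≈ 1592.

(181, 1592)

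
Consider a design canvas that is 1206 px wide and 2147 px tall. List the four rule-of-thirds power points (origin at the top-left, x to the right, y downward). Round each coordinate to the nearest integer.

One third of 1206 is 402; one third of 2147 is 715.67.
Vertical third lines at x = 402 and x = 804; horizontal third lines at y = 716 and y = 1431.

(402, 716), (804, 716), (402, 1431), (804, 1431)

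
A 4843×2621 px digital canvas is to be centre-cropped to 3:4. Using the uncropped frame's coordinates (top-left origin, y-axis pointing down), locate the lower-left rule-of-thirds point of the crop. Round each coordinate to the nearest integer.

4843/2621 > 3/4, so the 3:4 crop keeps the full height 2621 and trims width to 2621 × 3/4 = 1965.75 px.
Left offset = (4843 − 1965.75)/2 = 1438.62 px; top offset = 0.
Lower-left is one-third across and two-thirds down within the crop:
x = 1438.62 + 1 × 1965.75/3 ≈ 2094; y = 0.00 + 2 × 2621.00/3 ≈ 1747.

(2094, 1747)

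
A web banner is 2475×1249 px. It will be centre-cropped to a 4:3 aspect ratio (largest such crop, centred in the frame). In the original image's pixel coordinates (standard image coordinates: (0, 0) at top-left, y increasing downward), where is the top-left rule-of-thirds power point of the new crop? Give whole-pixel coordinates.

2475/1249 > 4/3, so the 4:3 crop keeps the full height 1249 and trims width to 1249 × 4/3 = 1665.33 px.
Left offset = (2475 − 1665.33)/2 = 404.83 px; top offset = 0.
Top-left is one-third across and one-third down within the crop:
x = 404.83 + 1 × 1665.33/3 ≈ 960; y = 0.00 + 1 × 1249.00/3 ≈ 416.

x = 960 px, y = 416 px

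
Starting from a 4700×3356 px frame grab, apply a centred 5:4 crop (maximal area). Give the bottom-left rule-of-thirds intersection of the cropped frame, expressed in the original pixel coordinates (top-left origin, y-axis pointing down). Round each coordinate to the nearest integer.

(1651, 2237)

4700/3356 > 5/4, so the 5:4 crop keeps the full height 3356 and trims width to 3356 × 5/4 = 4195.00 px.
Left offset = (4700 − 4195.00)/2 = 252.50 px; top offset = 0.
Bottom-left is one-third across and two-thirds down within the crop:
x = 252.50 + 1 × 4195.00/3 ≈ 1651; y = 0.00 + 2 × 3356.00/3 ≈ 2237.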